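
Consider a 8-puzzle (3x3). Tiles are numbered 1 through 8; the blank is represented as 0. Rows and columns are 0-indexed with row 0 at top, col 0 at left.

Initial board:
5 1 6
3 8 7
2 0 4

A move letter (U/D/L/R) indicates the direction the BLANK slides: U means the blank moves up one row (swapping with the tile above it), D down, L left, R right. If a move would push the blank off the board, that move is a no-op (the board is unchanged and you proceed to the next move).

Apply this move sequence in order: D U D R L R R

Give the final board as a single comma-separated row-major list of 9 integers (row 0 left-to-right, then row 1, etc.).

Answer: 5, 1, 6, 3, 8, 7, 2, 4, 0

Derivation:
After move 1 (D):
5 1 6
3 8 7
2 0 4

After move 2 (U):
5 1 6
3 0 7
2 8 4

After move 3 (D):
5 1 6
3 8 7
2 0 4

After move 4 (R):
5 1 6
3 8 7
2 4 0

After move 5 (L):
5 1 6
3 8 7
2 0 4

After move 6 (R):
5 1 6
3 8 7
2 4 0

After move 7 (R):
5 1 6
3 8 7
2 4 0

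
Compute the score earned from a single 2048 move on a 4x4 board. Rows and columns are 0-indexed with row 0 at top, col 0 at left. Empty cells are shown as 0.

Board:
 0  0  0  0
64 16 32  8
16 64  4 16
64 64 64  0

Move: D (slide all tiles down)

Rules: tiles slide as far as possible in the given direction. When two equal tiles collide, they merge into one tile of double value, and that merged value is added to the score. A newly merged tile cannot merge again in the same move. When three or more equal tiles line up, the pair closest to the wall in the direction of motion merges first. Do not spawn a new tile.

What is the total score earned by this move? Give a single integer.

Answer: 128

Derivation:
Slide down:
col 0: [0, 64, 16, 64] -> [0, 64, 16, 64]  score +0 (running 0)
col 1: [0, 16, 64, 64] -> [0, 0, 16, 128]  score +128 (running 128)
col 2: [0, 32, 4, 64] -> [0, 32, 4, 64]  score +0 (running 128)
col 3: [0, 8, 16, 0] -> [0, 0, 8, 16]  score +0 (running 128)
Board after move:
  0   0   0   0
 64   0  32   0
 16  16   4   8
 64 128  64  16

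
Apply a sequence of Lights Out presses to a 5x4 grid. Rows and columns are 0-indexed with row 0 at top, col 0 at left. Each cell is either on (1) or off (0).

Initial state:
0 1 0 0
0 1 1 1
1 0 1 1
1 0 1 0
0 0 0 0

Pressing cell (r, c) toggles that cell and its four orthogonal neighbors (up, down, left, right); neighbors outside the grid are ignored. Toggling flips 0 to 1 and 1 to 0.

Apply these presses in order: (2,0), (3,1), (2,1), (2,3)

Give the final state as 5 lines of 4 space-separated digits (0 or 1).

After press 1 at (2,0):
0 1 0 0
1 1 1 1
0 1 1 1
0 0 1 0
0 0 0 0

After press 2 at (3,1):
0 1 0 0
1 1 1 1
0 0 1 1
1 1 0 0
0 1 0 0

After press 3 at (2,1):
0 1 0 0
1 0 1 1
1 1 0 1
1 0 0 0
0 1 0 0

After press 4 at (2,3):
0 1 0 0
1 0 1 0
1 1 1 0
1 0 0 1
0 1 0 0

Answer: 0 1 0 0
1 0 1 0
1 1 1 0
1 0 0 1
0 1 0 0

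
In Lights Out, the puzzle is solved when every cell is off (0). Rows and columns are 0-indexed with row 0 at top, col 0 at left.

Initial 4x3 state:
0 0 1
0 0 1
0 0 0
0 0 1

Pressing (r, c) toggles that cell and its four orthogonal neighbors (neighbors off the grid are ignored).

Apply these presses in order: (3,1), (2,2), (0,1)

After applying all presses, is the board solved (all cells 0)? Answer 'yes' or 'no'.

Answer: no

Derivation:
After press 1 at (3,1):
0 0 1
0 0 1
0 1 0
1 1 0

After press 2 at (2,2):
0 0 1
0 0 0
0 0 1
1 1 1

After press 3 at (0,1):
1 1 0
0 1 0
0 0 1
1 1 1

Lights still on: 7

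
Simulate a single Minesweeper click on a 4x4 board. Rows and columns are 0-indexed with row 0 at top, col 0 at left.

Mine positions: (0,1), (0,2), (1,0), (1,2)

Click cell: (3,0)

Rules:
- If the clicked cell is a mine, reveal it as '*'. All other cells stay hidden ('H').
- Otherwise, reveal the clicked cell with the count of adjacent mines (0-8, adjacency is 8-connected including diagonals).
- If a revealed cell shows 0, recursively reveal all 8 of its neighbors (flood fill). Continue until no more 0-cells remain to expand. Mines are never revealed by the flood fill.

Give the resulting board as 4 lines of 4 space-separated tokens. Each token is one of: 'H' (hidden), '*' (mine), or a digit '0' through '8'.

H H H H
H H H H
1 2 1 1
0 0 0 0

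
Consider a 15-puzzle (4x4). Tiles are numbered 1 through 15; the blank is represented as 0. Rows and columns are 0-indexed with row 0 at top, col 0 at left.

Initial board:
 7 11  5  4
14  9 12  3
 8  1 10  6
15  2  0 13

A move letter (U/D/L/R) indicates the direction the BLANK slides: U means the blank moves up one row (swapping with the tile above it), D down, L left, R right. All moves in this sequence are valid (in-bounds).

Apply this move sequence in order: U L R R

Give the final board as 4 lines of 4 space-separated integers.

After move 1 (U):
 7 11  5  4
14  9 12  3
 8  1  0  6
15  2 10 13

After move 2 (L):
 7 11  5  4
14  9 12  3
 8  0  1  6
15  2 10 13

After move 3 (R):
 7 11  5  4
14  9 12  3
 8  1  0  6
15  2 10 13

After move 4 (R):
 7 11  5  4
14  9 12  3
 8  1  6  0
15  2 10 13

Answer:  7 11  5  4
14  9 12  3
 8  1  6  0
15  2 10 13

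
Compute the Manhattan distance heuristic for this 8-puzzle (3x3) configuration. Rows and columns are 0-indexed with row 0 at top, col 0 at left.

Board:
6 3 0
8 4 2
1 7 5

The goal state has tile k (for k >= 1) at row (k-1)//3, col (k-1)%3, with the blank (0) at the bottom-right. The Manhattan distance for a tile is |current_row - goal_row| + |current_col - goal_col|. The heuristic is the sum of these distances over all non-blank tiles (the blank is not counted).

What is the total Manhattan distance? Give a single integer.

Answer: 14

Derivation:
Tile 6: at (0,0), goal (1,2), distance |0-1|+|0-2| = 3
Tile 3: at (0,1), goal (0,2), distance |0-0|+|1-2| = 1
Tile 8: at (1,0), goal (2,1), distance |1-2|+|0-1| = 2
Tile 4: at (1,1), goal (1,0), distance |1-1|+|1-0| = 1
Tile 2: at (1,2), goal (0,1), distance |1-0|+|2-1| = 2
Tile 1: at (2,0), goal (0,0), distance |2-0|+|0-0| = 2
Tile 7: at (2,1), goal (2,0), distance |2-2|+|1-0| = 1
Tile 5: at (2,2), goal (1,1), distance |2-1|+|2-1| = 2
Sum: 3 + 1 + 2 + 1 + 2 + 2 + 1 + 2 = 14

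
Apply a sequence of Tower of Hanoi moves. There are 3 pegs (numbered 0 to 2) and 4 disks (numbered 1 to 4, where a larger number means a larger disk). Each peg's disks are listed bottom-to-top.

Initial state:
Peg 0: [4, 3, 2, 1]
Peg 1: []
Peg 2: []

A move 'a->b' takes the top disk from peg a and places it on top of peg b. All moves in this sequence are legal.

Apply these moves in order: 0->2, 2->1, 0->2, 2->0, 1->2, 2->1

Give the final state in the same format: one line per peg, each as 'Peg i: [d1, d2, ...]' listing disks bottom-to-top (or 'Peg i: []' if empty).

Answer: Peg 0: [4, 3, 2]
Peg 1: [1]
Peg 2: []

Derivation:
After move 1 (0->2):
Peg 0: [4, 3, 2]
Peg 1: []
Peg 2: [1]

After move 2 (2->1):
Peg 0: [4, 3, 2]
Peg 1: [1]
Peg 2: []

After move 3 (0->2):
Peg 0: [4, 3]
Peg 1: [1]
Peg 2: [2]

After move 4 (2->0):
Peg 0: [4, 3, 2]
Peg 1: [1]
Peg 2: []

After move 5 (1->2):
Peg 0: [4, 3, 2]
Peg 1: []
Peg 2: [1]

After move 6 (2->1):
Peg 0: [4, 3, 2]
Peg 1: [1]
Peg 2: []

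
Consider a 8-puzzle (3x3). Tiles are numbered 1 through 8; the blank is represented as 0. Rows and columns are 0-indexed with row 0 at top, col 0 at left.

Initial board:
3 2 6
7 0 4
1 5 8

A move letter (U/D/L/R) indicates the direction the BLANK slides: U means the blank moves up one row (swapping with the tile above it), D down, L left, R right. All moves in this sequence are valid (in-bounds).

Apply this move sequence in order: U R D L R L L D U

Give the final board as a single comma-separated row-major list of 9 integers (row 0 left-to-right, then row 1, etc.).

After move 1 (U):
3 0 6
7 2 4
1 5 8

After move 2 (R):
3 6 0
7 2 4
1 5 8

After move 3 (D):
3 6 4
7 2 0
1 5 8

After move 4 (L):
3 6 4
7 0 2
1 5 8

After move 5 (R):
3 6 4
7 2 0
1 5 8

After move 6 (L):
3 6 4
7 0 2
1 5 8

After move 7 (L):
3 6 4
0 7 2
1 5 8

After move 8 (D):
3 6 4
1 7 2
0 5 8

After move 9 (U):
3 6 4
0 7 2
1 5 8

Answer: 3, 6, 4, 0, 7, 2, 1, 5, 8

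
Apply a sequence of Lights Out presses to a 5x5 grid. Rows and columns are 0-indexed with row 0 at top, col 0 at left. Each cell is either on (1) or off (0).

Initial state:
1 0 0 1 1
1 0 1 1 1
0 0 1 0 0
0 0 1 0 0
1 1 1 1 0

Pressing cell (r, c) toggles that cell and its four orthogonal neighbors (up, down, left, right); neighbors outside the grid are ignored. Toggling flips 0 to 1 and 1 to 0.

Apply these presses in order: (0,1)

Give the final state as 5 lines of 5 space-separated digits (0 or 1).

Answer: 0 1 1 1 1
1 1 1 1 1
0 0 1 0 0
0 0 1 0 0
1 1 1 1 0

Derivation:
After press 1 at (0,1):
0 1 1 1 1
1 1 1 1 1
0 0 1 0 0
0 0 1 0 0
1 1 1 1 0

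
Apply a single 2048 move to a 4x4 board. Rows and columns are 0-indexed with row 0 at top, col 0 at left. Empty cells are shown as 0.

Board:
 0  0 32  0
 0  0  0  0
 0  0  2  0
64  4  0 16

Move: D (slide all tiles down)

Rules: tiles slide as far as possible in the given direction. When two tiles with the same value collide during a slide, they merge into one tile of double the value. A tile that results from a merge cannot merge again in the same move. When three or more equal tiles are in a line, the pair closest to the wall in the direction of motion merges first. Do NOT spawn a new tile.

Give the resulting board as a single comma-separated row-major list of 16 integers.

Answer: 0, 0, 0, 0, 0, 0, 0, 0, 0, 0, 32, 0, 64, 4, 2, 16

Derivation:
Slide down:
col 0: [0, 0, 0, 64] -> [0, 0, 0, 64]
col 1: [0, 0, 0, 4] -> [0, 0, 0, 4]
col 2: [32, 0, 2, 0] -> [0, 0, 32, 2]
col 3: [0, 0, 0, 16] -> [0, 0, 0, 16]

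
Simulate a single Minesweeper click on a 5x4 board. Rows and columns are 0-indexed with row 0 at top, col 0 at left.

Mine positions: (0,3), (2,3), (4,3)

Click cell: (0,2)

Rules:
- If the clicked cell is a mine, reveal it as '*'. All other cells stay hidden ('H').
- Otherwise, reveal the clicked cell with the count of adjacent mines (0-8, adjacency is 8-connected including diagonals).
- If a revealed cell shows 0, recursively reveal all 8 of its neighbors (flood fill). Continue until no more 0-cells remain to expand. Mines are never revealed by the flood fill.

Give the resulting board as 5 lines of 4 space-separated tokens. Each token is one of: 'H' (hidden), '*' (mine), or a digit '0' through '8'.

H H 1 H
H H H H
H H H H
H H H H
H H H H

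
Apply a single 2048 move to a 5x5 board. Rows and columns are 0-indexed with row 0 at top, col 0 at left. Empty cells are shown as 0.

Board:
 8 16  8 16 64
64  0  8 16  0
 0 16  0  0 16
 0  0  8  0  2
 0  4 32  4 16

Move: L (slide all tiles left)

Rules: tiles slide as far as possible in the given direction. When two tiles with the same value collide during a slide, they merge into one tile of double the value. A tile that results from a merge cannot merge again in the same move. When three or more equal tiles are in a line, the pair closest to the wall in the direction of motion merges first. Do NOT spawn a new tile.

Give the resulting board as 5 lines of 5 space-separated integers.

Answer:  8 16  8 16 64
64  8 16  0  0
32  0  0  0  0
 8  2  0  0  0
 4 32  4 16  0

Derivation:
Slide left:
row 0: [8, 16, 8, 16, 64] -> [8, 16, 8, 16, 64]
row 1: [64, 0, 8, 16, 0] -> [64, 8, 16, 0, 0]
row 2: [0, 16, 0, 0, 16] -> [32, 0, 0, 0, 0]
row 3: [0, 0, 8, 0, 2] -> [8, 2, 0, 0, 0]
row 4: [0, 4, 32, 4, 16] -> [4, 32, 4, 16, 0]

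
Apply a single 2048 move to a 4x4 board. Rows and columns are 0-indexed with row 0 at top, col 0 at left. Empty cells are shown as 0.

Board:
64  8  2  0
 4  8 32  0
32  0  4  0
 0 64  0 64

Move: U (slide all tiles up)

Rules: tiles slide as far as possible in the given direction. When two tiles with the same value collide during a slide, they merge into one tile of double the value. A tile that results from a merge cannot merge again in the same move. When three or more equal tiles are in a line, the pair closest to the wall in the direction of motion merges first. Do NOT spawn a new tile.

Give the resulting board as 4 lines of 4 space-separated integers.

Answer: 64 16  2 64
 4 64 32  0
32  0  4  0
 0  0  0  0

Derivation:
Slide up:
col 0: [64, 4, 32, 0] -> [64, 4, 32, 0]
col 1: [8, 8, 0, 64] -> [16, 64, 0, 0]
col 2: [2, 32, 4, 0] -> [2, 32, 4, 0]
col 3: [0, 0, 0, 64] -> [64, 0, 0, 0]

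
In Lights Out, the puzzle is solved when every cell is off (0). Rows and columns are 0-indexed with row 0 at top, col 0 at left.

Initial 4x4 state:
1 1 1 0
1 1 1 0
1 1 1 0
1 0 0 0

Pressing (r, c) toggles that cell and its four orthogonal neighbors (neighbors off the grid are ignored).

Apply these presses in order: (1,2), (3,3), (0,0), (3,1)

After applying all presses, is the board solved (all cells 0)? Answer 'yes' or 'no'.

After press 1 at (1,2):
1 1 0 0
1 0 0 1
1 1 0 0
1 0 0 0

After press 2 at (3,3):
1 1 0 0
1 0 0 1
1 1 0 1
1 0 1 1

After press 3 at (0,0):
0 0 0 0
0 0 0 1
1 1 0 1
1 0 1 1

After press 4 at (3,1):
0 0 0 0
0 0 0 1
1 0 0 1
0 1 0 1

Lights still on: 5

Answer: no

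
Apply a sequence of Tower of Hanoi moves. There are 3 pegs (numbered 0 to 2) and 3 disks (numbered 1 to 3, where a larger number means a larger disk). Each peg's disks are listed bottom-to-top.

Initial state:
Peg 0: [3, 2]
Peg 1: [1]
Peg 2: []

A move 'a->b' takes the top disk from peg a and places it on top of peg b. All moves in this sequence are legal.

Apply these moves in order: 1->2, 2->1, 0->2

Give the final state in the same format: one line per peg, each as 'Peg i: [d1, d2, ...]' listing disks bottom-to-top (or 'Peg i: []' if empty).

Answer: Peg 0: [3]
Peg 1: [1]
Peg 2: [2]

Derivation:
After move 1 (1->2):
Peg 0: [3, 2]
Peg 1: []
Peg 2: [1]

After move 2 (2->1):
Peg 0: [3, 2]
Peg 1: [1]
Peg 2: []

After move 3 (0->2):
Peg 0: [3]
Peg 1: [1]
Peg 2: [2]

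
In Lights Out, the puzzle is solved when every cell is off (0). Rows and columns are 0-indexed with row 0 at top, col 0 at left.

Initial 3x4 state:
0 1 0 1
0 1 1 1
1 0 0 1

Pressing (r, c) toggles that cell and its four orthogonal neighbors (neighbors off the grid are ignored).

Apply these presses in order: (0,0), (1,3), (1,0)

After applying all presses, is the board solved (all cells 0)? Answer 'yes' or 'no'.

Answer: yes

Derivation:
After press 1 at (0,0):
1 0 0 1
1 1 1 1
1 0 0 1

After press 2 at (1,3):
1 0 0 0
1 1 0 0
1 0 0 0

After press 3 at (1,0):
0 0 0 0
0 0 0 0
0 0 0 0

Lights still on: 0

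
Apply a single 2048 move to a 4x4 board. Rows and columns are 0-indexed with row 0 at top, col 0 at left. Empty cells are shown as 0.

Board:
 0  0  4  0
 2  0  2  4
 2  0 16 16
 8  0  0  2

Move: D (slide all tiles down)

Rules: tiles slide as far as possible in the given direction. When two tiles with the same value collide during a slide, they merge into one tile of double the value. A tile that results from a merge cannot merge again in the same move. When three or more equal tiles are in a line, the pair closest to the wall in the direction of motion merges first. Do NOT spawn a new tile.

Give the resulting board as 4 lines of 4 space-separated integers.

Answer:  0  0  0  0
 0  0  4  4
 4  0  2 16
 8  0 16  2

Derivation:
Slide down:
col 0: [0, 2, 2, 8] -> [0, 0, 4, 8]
col 1: [0, 0, 0, 0] -> [0, 0, 0, 0]
col 2: [4, 2, 16, 0] -> [0, 4, 2, 16]
col 3: [0, 4, 16, 2] -> [0, 4, 16, 2]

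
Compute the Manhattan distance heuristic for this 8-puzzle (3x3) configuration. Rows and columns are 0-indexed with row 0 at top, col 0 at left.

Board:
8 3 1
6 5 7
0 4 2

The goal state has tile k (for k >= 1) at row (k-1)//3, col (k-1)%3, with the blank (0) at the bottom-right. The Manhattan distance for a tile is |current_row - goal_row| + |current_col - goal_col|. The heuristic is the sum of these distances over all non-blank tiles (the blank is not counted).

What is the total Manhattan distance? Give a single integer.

Answer: 16

Derivation:
Tile 8: at (0,0), goal (2,1), distance |0-2|+|0-1| = 3
Tile 3: at (0,1), goal (0,2), distance |0-0|+|1-2| = 1
Tile 1: at (0,2), goal (0,0), distance |0-0|+|2-0| = 2
Tile 6: at (1,0), goal (1,2), distance |1-1|+|0-2| = 2
Tile 5: at (1,1), goal (1,1), distance |1-1|+|1-1| = 0
Tile 7: at (1,2), goal (2,0), distance |1-2|+|2-0| = 3
Tile 4: at (2,1), goal (1,0), distance |2-1|+|1-0| = 2
Tile 2: at (2,2), goal (0,1), distance |2-0|+|2-1| = 3
Sum: 3 + 1 + 2 + 2 + 0 + 3 + 2 + 3 = 16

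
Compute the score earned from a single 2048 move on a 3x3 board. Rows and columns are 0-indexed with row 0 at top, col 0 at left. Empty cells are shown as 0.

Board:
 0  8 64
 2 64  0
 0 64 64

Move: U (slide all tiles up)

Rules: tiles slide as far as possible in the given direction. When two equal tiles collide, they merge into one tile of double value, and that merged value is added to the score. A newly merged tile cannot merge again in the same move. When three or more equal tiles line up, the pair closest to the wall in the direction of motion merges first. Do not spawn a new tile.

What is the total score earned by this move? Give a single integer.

Answer: 256

Derivation:
Slide up:
col 0: [0, 2, 0] -> [2, 0, 0]  score +0 (running 0)
col 1: [8, 64, 64] -> [8, 128, 0]  score +128 (running 128)
col 2: [64, 0, 64] -> [128, 0, 0]  score +128 (running 256)
Board after move:
  2   8 128
  0 128   0
  0   0   0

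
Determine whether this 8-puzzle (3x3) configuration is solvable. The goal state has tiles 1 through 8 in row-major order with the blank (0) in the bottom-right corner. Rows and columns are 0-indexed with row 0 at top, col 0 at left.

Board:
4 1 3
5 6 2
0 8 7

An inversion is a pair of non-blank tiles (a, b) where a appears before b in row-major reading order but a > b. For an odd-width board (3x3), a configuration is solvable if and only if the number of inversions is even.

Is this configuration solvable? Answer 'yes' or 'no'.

Inversions (pairs i<j in row-major order where tile[i] > tile[j] > 0): 7
7 is odd, so the puzzle is not solvable.

Answer: no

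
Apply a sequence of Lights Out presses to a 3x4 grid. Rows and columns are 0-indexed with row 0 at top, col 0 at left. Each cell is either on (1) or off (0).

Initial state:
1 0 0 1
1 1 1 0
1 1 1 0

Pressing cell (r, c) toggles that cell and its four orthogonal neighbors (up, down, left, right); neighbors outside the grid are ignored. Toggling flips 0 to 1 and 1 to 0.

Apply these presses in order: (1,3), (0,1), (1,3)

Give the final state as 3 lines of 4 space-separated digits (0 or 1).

Answer: 0 1 1 1
1 0 1 0
1 1 1 0

Derivation:
After press 1 at (1,3):
1 0 0 0
1 1 0 1
1 1 1 1

After press 2 at (0,1):
0 1 1 0
1 0 0 1
1 1 1 1

After press 3 at (1,3):
0 1 1 1
1 0 1 0
1 1 1 0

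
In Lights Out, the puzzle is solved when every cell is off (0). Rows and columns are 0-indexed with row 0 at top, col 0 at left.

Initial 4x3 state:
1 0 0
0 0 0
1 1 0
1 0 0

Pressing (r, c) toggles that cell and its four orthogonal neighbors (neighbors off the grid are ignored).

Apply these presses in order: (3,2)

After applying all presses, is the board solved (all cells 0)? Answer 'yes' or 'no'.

After press 1 at (3,2):
1 0 0
0 0 0
1 1 1
1 1 1

Lights still on: 7

Answer: no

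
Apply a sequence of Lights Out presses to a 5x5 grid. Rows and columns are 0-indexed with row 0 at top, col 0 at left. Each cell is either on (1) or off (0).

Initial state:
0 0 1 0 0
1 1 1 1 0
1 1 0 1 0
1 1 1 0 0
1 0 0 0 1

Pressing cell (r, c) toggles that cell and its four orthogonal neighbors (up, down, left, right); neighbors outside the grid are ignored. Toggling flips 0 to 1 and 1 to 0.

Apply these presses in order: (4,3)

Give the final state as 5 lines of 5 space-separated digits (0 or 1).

Answer: 0 0 1 0 0
1 1 1 1 0
1 1 0 1 0
1 1 1 1 0
1 0 1 1 0

Derivation:
After press 1 at (4,3):
0 0 1 0 0
1 1 1 1 0
1 1 0 1 0
1 1 1 1 0
1 0 1 1 0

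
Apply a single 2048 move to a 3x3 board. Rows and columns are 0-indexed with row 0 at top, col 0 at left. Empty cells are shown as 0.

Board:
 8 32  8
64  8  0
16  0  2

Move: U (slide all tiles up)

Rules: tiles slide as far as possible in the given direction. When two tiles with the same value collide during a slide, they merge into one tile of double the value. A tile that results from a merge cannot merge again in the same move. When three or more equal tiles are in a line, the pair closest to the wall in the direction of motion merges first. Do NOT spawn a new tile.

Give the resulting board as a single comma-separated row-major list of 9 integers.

Slide up:
col 0: [8, 64, 16] -> [8, 64, 16]
col 1: [32, 8, 0] -> [32, 8, 0]
col 2: [8, 0, 2] -> [8, 2, 0]

Answer: 8, 32, 8, 64, 8, 2, 16, 0, 0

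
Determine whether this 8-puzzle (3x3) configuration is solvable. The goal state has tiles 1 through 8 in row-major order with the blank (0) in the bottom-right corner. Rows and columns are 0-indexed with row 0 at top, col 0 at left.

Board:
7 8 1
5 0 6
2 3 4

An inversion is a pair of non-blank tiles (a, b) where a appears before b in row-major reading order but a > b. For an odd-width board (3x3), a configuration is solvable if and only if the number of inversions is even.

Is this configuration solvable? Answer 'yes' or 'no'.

Answer: yes

Derivation:
Inversions (pairs i<j in row-major order where tile[i] > tile[j] > 0): 18
18 is even, so the puzzle is solvable.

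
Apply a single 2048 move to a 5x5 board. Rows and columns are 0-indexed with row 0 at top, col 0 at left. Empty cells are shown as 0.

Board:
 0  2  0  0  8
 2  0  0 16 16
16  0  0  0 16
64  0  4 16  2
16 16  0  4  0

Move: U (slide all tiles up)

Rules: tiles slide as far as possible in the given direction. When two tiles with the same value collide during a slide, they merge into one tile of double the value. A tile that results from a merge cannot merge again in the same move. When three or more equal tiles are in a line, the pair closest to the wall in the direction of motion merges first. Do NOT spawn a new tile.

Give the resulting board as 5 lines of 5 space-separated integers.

Answer:  2  2  4 32  8
16 16  0  4 32
64  0  0  0  2
16  0  0  0  0
 0  0  0  0  0

Derivation:
Slide up:
col 0: [0, 2, 16, 64, 16] -> [2, 16, 64, 16, 0]
col 1: [2, 0, 0, 0, 16] -> [2, 16, 0, 0, 0]
col 2: [0, 0, 0, 4, 0] -> [4, 0, 0, 0, 0]
col 3: [0, 16, 0, 16, 4] -> [32, 4, 0, 0, 0]
col 4: [8, 16, 16, 2, 0] -> [8, 32, 2, 0, 0]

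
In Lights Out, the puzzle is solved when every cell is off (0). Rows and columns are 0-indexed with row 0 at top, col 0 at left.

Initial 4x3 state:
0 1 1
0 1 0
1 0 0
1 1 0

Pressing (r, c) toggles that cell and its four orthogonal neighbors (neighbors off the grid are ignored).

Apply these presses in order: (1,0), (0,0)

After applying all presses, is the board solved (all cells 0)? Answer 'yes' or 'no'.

After press 1 at (1,0):
1 1 1
1 0 0
0 0 0
1 1 0

After press 2 at (0,0):
0 0 1
0 0 0
0 0 0
1 1 0

Lights still on: 3

Answer: no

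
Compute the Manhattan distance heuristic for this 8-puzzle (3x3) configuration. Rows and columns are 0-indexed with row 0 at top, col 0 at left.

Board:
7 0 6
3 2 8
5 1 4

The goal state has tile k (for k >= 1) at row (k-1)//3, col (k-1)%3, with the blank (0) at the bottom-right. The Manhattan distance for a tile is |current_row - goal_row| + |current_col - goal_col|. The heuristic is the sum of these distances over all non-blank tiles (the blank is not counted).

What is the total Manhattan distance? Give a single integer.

Answer: 17

Derivation:
Tile 7: (0,0)->(2,0) = 2
Tile 6: (0,2)->(1,2) = 1
Tile 3: (1,0)->(0,2) = 3
Tile 2: (1,1)->(0,1) = 1
Tile 8: (1,2)->(2,1) = 2
Tile 5: (2,0)->(1,1) = 2
Tile 1: (2,1)->(0,0) = 3
Tile 4: (2,2)->(1,0) = 3
Sum: 2 + 1 + 3 + 1 + 2 + 2 + 3 + 3 = 17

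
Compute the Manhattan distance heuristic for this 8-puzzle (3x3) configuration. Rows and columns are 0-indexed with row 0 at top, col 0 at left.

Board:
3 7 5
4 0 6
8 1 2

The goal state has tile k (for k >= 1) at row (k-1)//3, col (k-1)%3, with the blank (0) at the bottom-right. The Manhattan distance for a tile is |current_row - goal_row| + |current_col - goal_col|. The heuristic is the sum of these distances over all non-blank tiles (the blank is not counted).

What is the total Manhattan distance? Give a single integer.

Answer: 14

Derivation:
Tile 3: (0,0)->(0,2) = 2
Tile 7: (0,1)->(2,0) = 3
Tile 5: (0,2)->(1,1) = 2
Tile 4: (1,0)->(1,0) = 0
Tile 6: (1,2)->(1,2) = 0
Tile 8: (2,0)->(2,1) = 1
Tile 1: (2,1)->(0,0) = 3
Tile 2: (2,2)->(0,1) = 3
Sum: 2 + 3 + 2 + 0 + 0 + 1 + 3 + 3 = 14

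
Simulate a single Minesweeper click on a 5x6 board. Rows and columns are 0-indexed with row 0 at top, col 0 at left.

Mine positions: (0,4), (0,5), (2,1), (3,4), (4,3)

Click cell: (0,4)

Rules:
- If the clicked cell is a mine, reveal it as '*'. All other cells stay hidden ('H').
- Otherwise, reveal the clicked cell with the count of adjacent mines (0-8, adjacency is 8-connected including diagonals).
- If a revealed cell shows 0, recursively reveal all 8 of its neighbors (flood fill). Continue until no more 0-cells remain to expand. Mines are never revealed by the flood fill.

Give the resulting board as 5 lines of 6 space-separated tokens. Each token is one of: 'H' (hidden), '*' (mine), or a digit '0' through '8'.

H H H H * H
H H H H H H
H H H H H H
H H H H H H
H H H H H H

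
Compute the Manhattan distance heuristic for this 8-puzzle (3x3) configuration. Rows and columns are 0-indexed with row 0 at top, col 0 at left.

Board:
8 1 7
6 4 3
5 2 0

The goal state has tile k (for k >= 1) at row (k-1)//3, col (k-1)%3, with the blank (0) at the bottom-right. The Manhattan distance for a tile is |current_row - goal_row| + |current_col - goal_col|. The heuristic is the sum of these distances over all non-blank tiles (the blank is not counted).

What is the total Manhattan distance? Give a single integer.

Answer: 16

Derivation:
Tile 8: (0,0)->(2,1) = 3
Tile 1: (0,1)->(0,0) = 1
Tile 7: (0,2)->(2,0) = 4
Tile 6: (1,0)->(1,2) = 2
Tile 4: (1,1)->(1,0) = 1
Tile 3: (1,2)->(0,2) = 1
Tile 5: (2,0)->(1,1) = 2
Tile 2: (2,1)->(0,1) = 2
Sum: 3 + 1 + 4 + 2 + 1 + 1 + 2 + 2 = 16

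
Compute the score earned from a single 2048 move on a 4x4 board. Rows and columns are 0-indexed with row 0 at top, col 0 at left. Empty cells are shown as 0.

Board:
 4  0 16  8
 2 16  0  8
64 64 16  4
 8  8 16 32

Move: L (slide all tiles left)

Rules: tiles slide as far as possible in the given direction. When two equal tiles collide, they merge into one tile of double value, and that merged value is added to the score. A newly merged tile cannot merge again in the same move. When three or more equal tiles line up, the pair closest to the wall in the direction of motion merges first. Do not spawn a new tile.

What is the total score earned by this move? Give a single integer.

Slide left:
row 0: [4, 0, 16, 8] -> [4, 16, 8, 0]  score +0 (running 0)
row 1: [2, 16, 0, 8] -> [2, 16, 8, 0]  score +0 (running 0)
row 2: [64, 64, 16, 4] -> [128, 16, 4, 0]  score +128 (running 128)
row 3: [8, 8, 16, 32] -> [16, 16, 32, 0]  score +16 (running 144)
Board after move:
  4  16   8   0
  2  16   8   0
128  16   4   0
 16  16  32   0

Answer: 144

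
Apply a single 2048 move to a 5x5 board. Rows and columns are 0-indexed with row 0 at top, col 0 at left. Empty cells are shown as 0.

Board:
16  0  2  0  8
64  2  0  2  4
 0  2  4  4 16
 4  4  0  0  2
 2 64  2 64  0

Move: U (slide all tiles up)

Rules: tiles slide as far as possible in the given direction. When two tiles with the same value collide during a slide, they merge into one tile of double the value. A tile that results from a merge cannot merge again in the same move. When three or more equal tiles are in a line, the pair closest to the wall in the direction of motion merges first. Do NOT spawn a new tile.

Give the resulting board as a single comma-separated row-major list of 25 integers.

Answer: 16, 4, 2, 2, 8, 64, 4, 4, 4, 4, 4, 64, 2, 64, 16, 2, 0, 0, 0, 2, 0, 0, 0, 0, 0

Derivation:
Slide up:
col 0: [16, 64, 0, 4, 2] -> [16, 64, 4, 2, 0]
col 1: [0, 2, 2, 4, 64] -> [4, 4, 64, 0, 0]
col 2: [2, 0, 4, 0, 2] -> [2, 4, 2, 0, 0]
col 3: [0, 2, 4, 0, 64] -> [2, 4, 64, 0, 0]
col 4: [8, 4, 16, 2, 0] -> [8, 4, 16, 2, 0]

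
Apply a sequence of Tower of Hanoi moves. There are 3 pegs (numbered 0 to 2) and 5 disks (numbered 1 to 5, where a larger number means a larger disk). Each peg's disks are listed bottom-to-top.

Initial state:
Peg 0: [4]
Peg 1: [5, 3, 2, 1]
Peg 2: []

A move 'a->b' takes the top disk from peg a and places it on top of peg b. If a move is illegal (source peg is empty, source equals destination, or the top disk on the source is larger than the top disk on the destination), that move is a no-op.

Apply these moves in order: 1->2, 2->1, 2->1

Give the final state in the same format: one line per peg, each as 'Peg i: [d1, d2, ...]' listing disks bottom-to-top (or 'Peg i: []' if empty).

Answer: Peg 0: [4]
Peg 1: [5, 3, 2, 1]
Peg 2: []

Derivation:
After move 1 (1->2):
Peg 0: [4]
Peg 1: [5, 3, 2]
Peg 2: [1]

After move 2 (2->1):
Peg 0: [4]
Peg 1: [5, 3, 2, 1]
Peg 2: []

After move 3 (2->1):
Peg 0: [4]
Peg 1: [5, 3, 2, 1]
Peg 2: []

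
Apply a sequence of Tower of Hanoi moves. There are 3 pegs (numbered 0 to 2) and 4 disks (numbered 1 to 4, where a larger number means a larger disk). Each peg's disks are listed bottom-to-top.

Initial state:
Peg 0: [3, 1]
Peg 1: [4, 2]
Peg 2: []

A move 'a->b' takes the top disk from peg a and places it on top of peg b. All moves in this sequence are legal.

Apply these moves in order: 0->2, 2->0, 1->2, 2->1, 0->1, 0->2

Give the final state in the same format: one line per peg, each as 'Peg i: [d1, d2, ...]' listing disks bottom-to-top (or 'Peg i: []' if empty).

After move 1 (0->2):
Peg 0: [3]
Peg 1: [4, 2]
Peg 2: [1]

After move 2 (2->0):
Peg 0: [3, 1]
Peg 1: [4, 2]
Peg 2: []

After move 3 (1->2):
Peg 0: [3, 1]
Peg 1: [4]
Peg 2: [2]

After move 4 (2->1):
Peg 0: [3, 1]
Peg 1: [4, 2]
Peg 2: []

After move 5 (0->1):
Peg 0: [3]
Peg 1: [4, 2, 1]
Peg 2: []

After move 6 (0->2):
Peg 0: []
Peg 1: [4, 2, 1]
Peg 2: [3]

Answer: Peg 0: []
Peg 1: [4, 2, 1]
Peg 2: [3]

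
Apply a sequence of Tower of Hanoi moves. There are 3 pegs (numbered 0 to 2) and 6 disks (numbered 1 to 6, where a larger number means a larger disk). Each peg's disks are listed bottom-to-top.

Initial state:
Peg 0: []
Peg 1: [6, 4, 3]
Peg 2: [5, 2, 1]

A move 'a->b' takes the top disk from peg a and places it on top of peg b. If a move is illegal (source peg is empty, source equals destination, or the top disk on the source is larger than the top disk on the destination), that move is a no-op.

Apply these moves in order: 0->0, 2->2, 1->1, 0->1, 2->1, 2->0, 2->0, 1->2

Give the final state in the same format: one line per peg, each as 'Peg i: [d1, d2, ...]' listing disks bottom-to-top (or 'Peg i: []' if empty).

Answer: Peg 0: [2]
Peg 1: [6, 4, 3]
Peg 2: [5, 1]

Derivation:
After move 1 (0->0):
Peg 0: []
Peg 1: [6, 4, 3]
Peg 2: [5, 2, 1]

After move 2 (2->2):
Peg 0: []
Peg 1: [6, 4, 3]
Peg 2: [5, 2, 1]

After move 3 (1->1):
Peg 0: []
Peg 1: [6, 4, 3]
Peg 2: [5, 2, 1]

After move 4 (0->1):
Peg 0: []
Peg 1: [6, 4, 3]
Peg 2: [5, 2, 1]

After move 5 (2->1):
Peg 0: []
Peg 1: [6, 4, 3, 1]
Peg 2: [5, 2]

After move 6 (2->0):
Peg 0: [2]
Peg 1: [6, 4, 3, 1]
Peg 2: [5]

After move 7 (2->0):
Peg 0: [2]
Peg 1: [6, 4, 3, 1]
Peg 2: [5]

After move 8 (1->2):
Peg 0: [2]
Peg 1: [6, 4, 3]
Peg 2: [5, 1]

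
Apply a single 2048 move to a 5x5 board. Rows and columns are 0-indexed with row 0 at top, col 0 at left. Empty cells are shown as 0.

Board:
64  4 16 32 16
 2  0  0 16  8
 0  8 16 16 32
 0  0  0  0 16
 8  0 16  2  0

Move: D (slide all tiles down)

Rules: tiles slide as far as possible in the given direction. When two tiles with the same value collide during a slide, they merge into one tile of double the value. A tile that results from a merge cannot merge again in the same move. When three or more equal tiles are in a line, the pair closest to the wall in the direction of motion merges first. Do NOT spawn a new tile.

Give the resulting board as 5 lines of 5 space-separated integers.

Answer:  0  0  0  0  0
 0  0  0  0 16
64  0  0 32  8
 2  4 16 32 32
 8  8 32  2 16

Derivation:
Slide down:
col 0: [64, 2, 0, 0, 8] -> [0, 0, 64, 2, 8]
col 1: [4, 0, 8, 0, 0] -> [0, 0, 0, 4, 8]
col 2: [16, 0, 16, 0, 16] -> [0, 0, 0, 16, 32]
col 3: [32, 16, 16, 0, 2] -> [0, 0, 32, 32, 2]
col 4: [16, 8, 32, 16, 0] -> [0, 16, 8, 32, 16]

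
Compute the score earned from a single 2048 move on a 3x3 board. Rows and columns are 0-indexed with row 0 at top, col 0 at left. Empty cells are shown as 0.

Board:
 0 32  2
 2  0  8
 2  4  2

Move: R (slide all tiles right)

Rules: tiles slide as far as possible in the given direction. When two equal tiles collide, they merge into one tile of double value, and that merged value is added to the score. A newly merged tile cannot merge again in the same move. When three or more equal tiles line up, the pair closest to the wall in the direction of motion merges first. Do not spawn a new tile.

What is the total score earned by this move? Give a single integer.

Slide right:
row 0: [0, 32, 2] -> [0, 32, 2]  score +0 (running 0)
row 1: [2, 0, 8] -> [0, 2, 8]  score +0 (running 0)
row 2: [2, 4, 2] -> [2, 4, 2]  score +0 (running 0)
Board after move:
 0 32  2
 0  2  8
 2  4  2

Answer: 0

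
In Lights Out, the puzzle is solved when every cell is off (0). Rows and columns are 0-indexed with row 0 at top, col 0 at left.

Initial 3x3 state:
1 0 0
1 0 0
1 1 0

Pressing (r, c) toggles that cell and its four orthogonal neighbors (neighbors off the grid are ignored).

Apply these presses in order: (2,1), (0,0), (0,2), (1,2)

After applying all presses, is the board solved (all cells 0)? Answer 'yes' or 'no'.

After press 1 at (2,1):
1 0 0
1 1 0
0 0 1

After press 2 at (0,0):
0 1 0
0 1 0
0 0 1

After press 3 at (0,2):
0 0 1
0 1 1
0 0 1

After press 4 at (1,2):
0 0 0
0 0 0
0 0 0

Lights still on: 0

Answer: yes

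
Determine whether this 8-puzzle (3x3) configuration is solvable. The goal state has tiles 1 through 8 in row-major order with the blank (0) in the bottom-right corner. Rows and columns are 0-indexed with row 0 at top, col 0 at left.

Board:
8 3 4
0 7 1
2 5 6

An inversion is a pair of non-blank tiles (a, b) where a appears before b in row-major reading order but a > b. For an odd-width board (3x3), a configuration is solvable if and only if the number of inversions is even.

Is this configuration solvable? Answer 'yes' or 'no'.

Inversions (pairs i<j in row-major order where tile[i] > tile[j] > 0): 15
15 is odd, so the puzzle is not solvable.

Answer: no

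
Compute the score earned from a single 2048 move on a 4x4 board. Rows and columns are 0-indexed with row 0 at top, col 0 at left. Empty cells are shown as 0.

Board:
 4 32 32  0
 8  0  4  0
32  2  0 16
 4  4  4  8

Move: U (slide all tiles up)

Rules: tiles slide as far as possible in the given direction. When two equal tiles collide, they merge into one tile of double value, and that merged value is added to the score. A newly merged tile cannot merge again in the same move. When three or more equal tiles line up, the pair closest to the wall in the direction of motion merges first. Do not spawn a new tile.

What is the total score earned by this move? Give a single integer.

Answer: 8

Derivation:
Slide up:
col 0: [4, 8, 32, 4] -> [4, 8, 32, 4]  score +0 (running 0)
col 1: [32, 0, 2, 4] -> [32, 2, 4, 0]  score +0 (running 0)
col 2: [32, 4, 0, 4] -> [32, 8, 0, 0]  score +8 (running 8)
col 3: [0, 0, 16, 8] -> [16, 8, 0, 0]  score +0 (running 8)
Board after move:
 4 32 32 16
 8  2  8  8
32  4  0  0
 4  0  0  0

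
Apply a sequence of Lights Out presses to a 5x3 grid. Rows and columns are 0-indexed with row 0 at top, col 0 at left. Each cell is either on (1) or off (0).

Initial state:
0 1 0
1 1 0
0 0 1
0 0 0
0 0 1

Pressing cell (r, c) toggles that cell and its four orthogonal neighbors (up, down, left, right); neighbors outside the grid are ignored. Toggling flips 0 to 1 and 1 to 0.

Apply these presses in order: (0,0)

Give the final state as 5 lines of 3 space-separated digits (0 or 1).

Answer: 1 0 0
0 1 0
0 0 1
0 0 0
0 0 1

Derivation:
After press 1 at (0,0):
1 0 0
0 1 0
0 0 1
0 0 0
0 0 1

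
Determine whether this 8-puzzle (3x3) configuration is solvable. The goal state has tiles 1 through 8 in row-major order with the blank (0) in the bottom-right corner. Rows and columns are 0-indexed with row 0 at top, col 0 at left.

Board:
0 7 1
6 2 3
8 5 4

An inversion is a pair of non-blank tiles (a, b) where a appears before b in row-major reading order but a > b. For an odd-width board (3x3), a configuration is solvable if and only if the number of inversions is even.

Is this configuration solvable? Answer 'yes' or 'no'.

Inversions (pairs i<j in row-major order where tile[i] > tile[j] > 0): 13
13 is odd, so the puzzle is not solvable.

Answer: no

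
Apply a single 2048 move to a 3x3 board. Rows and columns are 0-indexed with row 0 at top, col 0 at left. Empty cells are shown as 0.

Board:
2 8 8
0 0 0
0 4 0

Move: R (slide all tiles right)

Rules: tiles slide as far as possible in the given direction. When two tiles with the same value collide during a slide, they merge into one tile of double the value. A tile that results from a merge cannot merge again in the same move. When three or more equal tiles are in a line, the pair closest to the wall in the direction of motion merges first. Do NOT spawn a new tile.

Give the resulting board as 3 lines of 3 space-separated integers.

Slide right:
row 0: [2, 8, 8] -> [0, 2, 16]
row 1: [0, 0, 0] -> [0, 0, 0]
row 2: [0, 4, 0] -> [0, 0, 4]

Answer:  0  2 16
 0  0  0
 0  0  4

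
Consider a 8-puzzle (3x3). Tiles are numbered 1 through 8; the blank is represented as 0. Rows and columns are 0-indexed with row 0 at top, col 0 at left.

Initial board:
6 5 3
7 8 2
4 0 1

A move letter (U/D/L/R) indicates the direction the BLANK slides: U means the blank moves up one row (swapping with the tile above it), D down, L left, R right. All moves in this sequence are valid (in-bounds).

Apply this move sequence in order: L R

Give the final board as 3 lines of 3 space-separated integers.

After move 1 (L):
6 5 3
7 8 2
0 4 1

After move 2 (R):
6 5 3
7 8 2
4 0 1

Answer: 6 5 3
7 8 2
4 0 1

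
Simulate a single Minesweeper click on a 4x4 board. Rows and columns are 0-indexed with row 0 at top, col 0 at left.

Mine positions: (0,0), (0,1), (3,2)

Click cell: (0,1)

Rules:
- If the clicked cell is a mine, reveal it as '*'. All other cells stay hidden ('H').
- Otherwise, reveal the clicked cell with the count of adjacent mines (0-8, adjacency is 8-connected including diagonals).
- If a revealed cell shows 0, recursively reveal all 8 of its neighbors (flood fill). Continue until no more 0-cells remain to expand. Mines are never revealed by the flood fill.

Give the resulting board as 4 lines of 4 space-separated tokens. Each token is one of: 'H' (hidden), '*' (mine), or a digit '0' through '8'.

H * H H
H H H H
H H H H
H H H H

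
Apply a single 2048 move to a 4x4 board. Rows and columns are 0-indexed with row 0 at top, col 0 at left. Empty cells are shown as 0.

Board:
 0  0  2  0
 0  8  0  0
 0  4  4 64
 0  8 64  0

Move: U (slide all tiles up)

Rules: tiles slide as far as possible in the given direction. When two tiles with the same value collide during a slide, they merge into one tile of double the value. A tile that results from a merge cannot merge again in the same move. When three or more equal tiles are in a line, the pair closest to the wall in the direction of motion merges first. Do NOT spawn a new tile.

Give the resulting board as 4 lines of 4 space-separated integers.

Answer:  0  8  2 64
 0  4  4  0
 0  8 64  0
 0  0  0  0

Derivation:
Slide up:
col 0: [0, 0, 0, 0] -> [0, 0, 0, 0]
col 1: [0, 8, 4, 8] -> [8, 4, 8, 0]
col 2: [2, 0, 4, 64] -> [2, 4, 64, 0]
col 3: [0, 0, 64, 0] -> [64, 0, 0, 0]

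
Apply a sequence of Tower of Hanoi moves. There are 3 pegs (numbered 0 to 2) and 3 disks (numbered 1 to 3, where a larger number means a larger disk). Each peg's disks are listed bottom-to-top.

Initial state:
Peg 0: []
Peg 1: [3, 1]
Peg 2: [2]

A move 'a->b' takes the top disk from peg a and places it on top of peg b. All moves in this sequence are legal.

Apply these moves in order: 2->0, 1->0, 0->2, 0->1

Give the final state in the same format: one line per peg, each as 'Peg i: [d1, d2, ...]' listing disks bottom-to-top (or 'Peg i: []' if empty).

After move 1 (2->0):
Peg 0: [2]
Peg 1: [3, 1]
Peg 2: []

After move 2 (1->0):
Peg 0: [2, 1]
Peg 1: [3]
Peg 2: []

After move 3 (0->2):
Peg 0: [2]
Peg 1: [3]
Peg 2: [1]

After move 4 (0->1):
Peg 0: []
Peg 1: [3, 2]
Peg 2: [1]

Answer: Peg 0: []
Peg 1: [3, 2]
Peg 2: [1]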